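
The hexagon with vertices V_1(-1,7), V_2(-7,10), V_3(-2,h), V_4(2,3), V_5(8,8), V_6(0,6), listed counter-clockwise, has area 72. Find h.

The doubled signed area Σ (x_i y_{i+1} − x_{i+1} y_i) is linear in h.
With h=0 it equals 99; the coefficient of h is -9 (from the two edges through V_3).
So -9·h + 99 = 2·72 = 144 ⇒ h = -5.

-5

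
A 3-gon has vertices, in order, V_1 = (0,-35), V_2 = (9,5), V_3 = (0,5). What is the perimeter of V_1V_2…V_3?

|V_1V_2| = √((9)² + (40)²) = √1681 = 41
|V_2V_3| = √((-9)² + (0)²) = √81 = 9
|V_3V_1| = √((0)² + (-40)²) = √1600 = 40
Perimeter = 41 + 9 + 40 = 90.

90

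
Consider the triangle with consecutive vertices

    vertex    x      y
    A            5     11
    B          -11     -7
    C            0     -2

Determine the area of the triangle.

59

Apply Gauss's area formula: 2A = Σ (x_i·y_{i+1} − x_{i+1}·y_i), indices taken mod 3.
Σ = (86) + (22) + (10) = 118
Area = |Σ|/2 = 59.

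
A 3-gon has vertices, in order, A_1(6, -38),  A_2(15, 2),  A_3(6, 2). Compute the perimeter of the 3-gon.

|A_1A_2| = √((9)² + (40)²) = √1681 = 41
|A_2A_3| = √((-9)² + (0)²) = √81 = 9
|A_3A_1| = √((0)² + (-40)²) = √1600 = 40
Perimeter = 41 + 9 + 40 = 90.

90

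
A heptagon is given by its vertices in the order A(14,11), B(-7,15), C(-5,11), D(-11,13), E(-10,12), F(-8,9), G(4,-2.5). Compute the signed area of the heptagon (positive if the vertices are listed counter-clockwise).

Apply the surveyor's formula: 2A = Σ (x_i·y_{i+1} − x_{i+1}·y_i), indices taken mod 7.
Σ = (287) + (-2) + (56) + (-2) + (6) + (-16) + (79) = 408
Signed area = Σ/2 = 204 (positive ⇒ counter-clockwise traversal).

204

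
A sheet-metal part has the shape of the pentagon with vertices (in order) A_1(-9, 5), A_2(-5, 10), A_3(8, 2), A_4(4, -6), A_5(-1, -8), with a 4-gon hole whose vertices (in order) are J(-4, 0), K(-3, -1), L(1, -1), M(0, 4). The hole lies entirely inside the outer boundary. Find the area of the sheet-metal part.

Outer boundary:
Apply Gauss's area formula: 2A = Σ (x_i·y_{i+1} − x_{i+1}·y_i), indices taken mod 5.
A_1→A_2: (-9)(10) − (-5)(5) = -65
A_2→A_3: (-5)(2) − (8)(10) = -90
A_3→A_4: (8)(-6) − (4)(2) = -56
A_4→A_5: (4)(-8) − (-1)(-6) = -38
A_5→A_1: (-1)(5) − (-9)(-8) = -77
Σ = -326
Area = |Σ|/2 = 163.
Hole:
Apply the shoelace (surveyor's) formula: 2A = Σ (x_i·y_{i+1} − x_{i+1}·y_i), indices taken mod 4.
Cross-terms: 4, 4, 4, 16  ⇒  Σ = 28
Area = |Σ|/2 = 14.
Net area = 163 − 14 = 149.

149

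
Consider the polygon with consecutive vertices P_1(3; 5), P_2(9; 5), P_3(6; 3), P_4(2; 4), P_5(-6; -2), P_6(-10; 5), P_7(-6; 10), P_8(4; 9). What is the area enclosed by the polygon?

108

P_1→P_2: (3)(5) − (9)(5) = -30
P_2→P_3: (9)(3) − (6)(5) = -3
P_3→P_4: (6)(4) − (2)(3) = 18
P_4→P_5: (2)(-2) − (-6)(4) = 20
P_5→P_6: (-6)(5) − (-10)(-2) = -50
P_6→P_7: (-10)(10) − (-6)(5) = -70
P_7→P_8: (-6)(9) − (4)(10) = -94
P_8→P_1: (4)(5) − (3)(9) = -7
Σ = -216
Area = |Σ|/2 = 108.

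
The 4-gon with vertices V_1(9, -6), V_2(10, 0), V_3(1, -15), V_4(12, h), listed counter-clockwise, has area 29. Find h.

The doubled signed area Σ (x_i y_{i+1} − x_{i+1} y_i) is linear in h.
With h=0 it equals 18; the coefficient of h is -8 (from the two edges through V_4).
So -8·h + 18 = 2·29 = 58 ⇒ h = -5.

-5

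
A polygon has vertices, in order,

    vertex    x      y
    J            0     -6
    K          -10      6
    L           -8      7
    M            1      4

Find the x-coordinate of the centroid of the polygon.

Apply the surveyor's formula. First the cross-terms c_i = x_i·y_{i+1} − x_{i+1}·y_i:
  -60, -22, -39, -6  ⇒  2A = -127, A = -63.5.
Then Σ (x_i + x_{i+1})·c_i = 1263, so x̄ = 1263 / (6·(-63.5)) = -421/127.

-421/127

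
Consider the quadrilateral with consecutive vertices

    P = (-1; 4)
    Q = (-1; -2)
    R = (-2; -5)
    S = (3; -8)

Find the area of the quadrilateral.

Apply Gauss's area formula: 2A = Σ (x_i·y_{i+1} − x_{i+1}·y_i), indices taken mod 4.
Cross-terms: 6, 1, 31, 4  ⇒  Σ = 42
Area = |Σ|/2 = 21.

21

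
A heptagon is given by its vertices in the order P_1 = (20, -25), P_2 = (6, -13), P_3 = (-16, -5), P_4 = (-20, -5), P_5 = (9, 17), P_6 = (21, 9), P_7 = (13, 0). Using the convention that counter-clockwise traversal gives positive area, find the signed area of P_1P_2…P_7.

Apply the surveyor's formula: 2A = Σ (x_i·y_{i+1} − x_{i+1}·y_i), indices taken mod 7.
Σ = (-110) + (-238) + (-20) + (-295) + (-276) + (-117) + (-325) = -1381
Signed area = Σ/2 = -690.5 (negative ⇒ clockwise traversal).

-690.5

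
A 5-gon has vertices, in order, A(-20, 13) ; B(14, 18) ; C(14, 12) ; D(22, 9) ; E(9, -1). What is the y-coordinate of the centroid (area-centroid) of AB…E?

Apply Gauss's area formula. First the cross-terms c_i = x_i·y_{i+1} − x_{i+1}·y_i:
  -542, -84, -138, -103, 97  ⇒  2A = -770, A = -385.
Then Σ (y_i + y_{i+1})·c_i = -21880, so ȳ = -21880 / (6·(-385)) = 2188/231.

2188/231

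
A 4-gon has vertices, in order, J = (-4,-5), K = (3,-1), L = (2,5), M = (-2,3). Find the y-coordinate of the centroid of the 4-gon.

Apply the shoelace formula. First the cross-terms c_i = x_i·y_{i+1} − x_{i+1}·y_i:
  19, 17, 16, 22  ⇒  2A = 74, A = 37.
Then Σ (y_i + y_{i+1})·c_i = 38, so ȳ = 38 / (6·37) = 19/111.

19/111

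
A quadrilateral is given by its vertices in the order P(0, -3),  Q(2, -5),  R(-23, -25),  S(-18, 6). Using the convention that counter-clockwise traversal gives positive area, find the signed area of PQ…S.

-346.5

Apply the surveyor's formula: 2A = Σ (x_i·y_{i+1} − x_{i+1}·y_i), indices taken mod 4.
Σ = (6) + (-165) + (-588) + (54) = -693
Signed area = Σ/2 = -346.5 (negative ⇒ clockwise traversal).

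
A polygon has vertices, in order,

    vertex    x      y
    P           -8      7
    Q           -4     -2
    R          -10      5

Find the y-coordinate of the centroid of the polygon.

Apply the surveyor's formula. First the cross-terms c_i = x_i·y_{i+1} − x_{i+1}·y_i:
  44, -40, -30  ⇒  2A = -26, A = -13.
Then Σ (y_i + y_{i+1})·c_i = -260, so ȳ = -260 / (6·(-13)) = 10/3.

10/3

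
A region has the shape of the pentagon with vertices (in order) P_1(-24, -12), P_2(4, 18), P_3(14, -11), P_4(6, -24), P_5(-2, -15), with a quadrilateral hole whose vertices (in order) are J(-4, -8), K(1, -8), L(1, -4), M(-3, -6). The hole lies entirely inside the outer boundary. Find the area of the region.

Outer boundary:
Apply the shoelace formula: 2A = Σ (x_i·y_{i+1} − x_{i+1}·y_i), indices taken mod 5.
P_1→P_2: (-24)(18) − (4)(-12) = -384
P_2→P_3: (4)(-11) − (14)(18) = -296
P_3→P_4: (14)(-24) − (6)(-11) = -270
P_4→P_5: (6)(-15) − (-2)(-24) = -138
P_5→P_1: (-2)(-12) − (-24)(-15) = -336
Σ = -1424
Area = |Σ|/2 = 712.
Hole:
Apply the shoelace (surveyor's) formula: 2A = Σ (x_i·y_{i+1} − x_{i+1}·y_i), indices taken mod 4.
Cross-terms: 40, 4, -18, 0  ⇒  Σ = 26
Area = |Σ|/2 = 13.
Net area = 712 − 13 = 699.

699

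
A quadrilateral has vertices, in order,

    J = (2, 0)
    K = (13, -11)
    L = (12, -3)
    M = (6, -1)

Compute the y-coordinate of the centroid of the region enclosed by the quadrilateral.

Apply the shoelace formula. First the cross-terms c_i = x_i·y_{i+1} − x_{i+1}·y_i:
  -22, 93, 6, 2  ⇒  2A = 79, A = 39.5.
Then Σ (y_i + y_{i+1})·c_i = -1086, so ȳ = -1086 / (6·39.5) = -362/79.

-362/79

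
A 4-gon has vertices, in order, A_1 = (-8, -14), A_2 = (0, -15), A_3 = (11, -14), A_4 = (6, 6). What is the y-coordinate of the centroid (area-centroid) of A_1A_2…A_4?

Apply the surveyor's formula. First the cross-terms c_i = x_i·y_{i+1} − x_{i+1}·y_i:
  120, 165, 150, -36  ⇒  2A = 399, A = 199.5.
Then Σ (y_i + y_{i+1})·c_i = -9177, so ȳ = -9177 / (6·199.5) = -23/3.

-23/3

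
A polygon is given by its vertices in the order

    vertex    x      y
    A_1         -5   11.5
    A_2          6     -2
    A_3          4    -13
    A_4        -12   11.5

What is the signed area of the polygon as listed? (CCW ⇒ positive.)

Apply the shoelace formula: 2A = Σ (x_i·y_{i+1} − x_{i+1}·y_i), indices taken mod 4.
Σ = (-59) + (-70) + (-110) + (-80.5) = -319.5
Signed area = Σ/2 = -159.75 (negative ⇒ clockwise traversal).

-159.75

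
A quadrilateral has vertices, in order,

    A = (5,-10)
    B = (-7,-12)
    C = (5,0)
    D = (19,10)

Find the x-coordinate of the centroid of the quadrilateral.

Apply Gauss's area formula. First the cross-terms c_i = x_i·y_{i+1} − x_{i+1}·y_i:
  -130, 60, 50, -240  ⇒  2A = -260, A = -130.
Then Σ (x_i + x_{i+1})·c_i = -4420, so x̄ = -4420 / (6·(-130)) = 17/3.

17/3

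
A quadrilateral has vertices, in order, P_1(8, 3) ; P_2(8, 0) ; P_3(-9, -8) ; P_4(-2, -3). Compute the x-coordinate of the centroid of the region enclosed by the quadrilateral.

Apply the shoelace formula. First the cross-terms c_i = x_i·y_{i+1} − x_{i+1}·y_i:
  -24, -64, 11, 18  ⇒  2A = -59, A = -29.5.
Then Σ (x_i + x_{i+1})·c_i = -333, so x̄ = -333 / (6·(-29.5)) = 111/59.

111/59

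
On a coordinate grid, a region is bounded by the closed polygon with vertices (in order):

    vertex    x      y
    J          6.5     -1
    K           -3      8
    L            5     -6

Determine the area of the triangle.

30.5

Σ = (49) + (-22) + (34) = 61
Area = |Σ|/2 = 30.5.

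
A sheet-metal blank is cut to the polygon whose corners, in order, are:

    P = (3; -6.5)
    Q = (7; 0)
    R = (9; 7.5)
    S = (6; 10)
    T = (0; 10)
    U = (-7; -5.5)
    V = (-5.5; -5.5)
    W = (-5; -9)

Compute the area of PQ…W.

181.375

Apply the surveyor's formula: 2A = Σ (x_i·y_{i+1} − x_{i+1}·y_i), indices taken mod 8.
Σ = (45.5) + (52.5) + (45) + (60) + (70) + (8.25) + (22) + (59.5) = 362.75
Area = |Σ|/2 = 181.375.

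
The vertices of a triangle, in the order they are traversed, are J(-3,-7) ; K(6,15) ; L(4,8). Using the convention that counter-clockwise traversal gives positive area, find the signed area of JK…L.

-9.5

J→K: (-3)(15) − (6)(-7) = -3
K→L: (6)(8) − (4)(15) = -12
L→J: (4)(-7) − (-3)(8) = -4
Σ = -19
Signed area = Σ/2 = -9.5 (negative ⇒ clockwise traversal).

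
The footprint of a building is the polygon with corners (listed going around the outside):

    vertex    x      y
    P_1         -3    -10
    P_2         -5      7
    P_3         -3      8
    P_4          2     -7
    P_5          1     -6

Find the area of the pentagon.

Σ = (-71) + (-19) + (5) + (-5) + (-28) = -118
Area = |Σ|/2 = 59.

59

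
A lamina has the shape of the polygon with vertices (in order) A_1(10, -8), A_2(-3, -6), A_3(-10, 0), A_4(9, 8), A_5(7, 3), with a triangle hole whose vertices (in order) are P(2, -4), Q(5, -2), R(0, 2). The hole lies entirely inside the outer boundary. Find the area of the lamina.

Outer boundary:
A_1→A_2: (10)(-6) − (-3)(-8) = -84
A_2→A_3: (-3)(0) − (-10)(-6) = -60
A_3→A_4: (-10)(8) − (9)(0) = -80
A_4→A_5: (9)(3) − (7)(8) = -29
A_5→A_1: (7)(-8) − (10)(3) = -86
Σ = -339
Area = |Σ|/2 = 169.5.
Hole:
Apply the shoelace (surveyor's) formula: 2A = Σ (x_i·y_{i+1} − x_{i+1}·y_i), indices taken mod 3.
Cross-terms: 16, 10, -4  ⇒  Σ = 22
Area = |Σ|/2 = 11.
Net area = 169.5 − 11 = 158.5.

158.5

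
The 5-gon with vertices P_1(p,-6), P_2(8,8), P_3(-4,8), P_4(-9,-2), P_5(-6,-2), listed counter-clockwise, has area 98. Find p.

-7

The doubled signed area Σ (x_i y_{i+1} − x_{i+1} y_i) is linear in p.
With p=0 it equals 266; the coefficient of p is 10 (from the two edges through P_1).
So 10·p + 266 = 2·98 = 196 ⇒ p = -7.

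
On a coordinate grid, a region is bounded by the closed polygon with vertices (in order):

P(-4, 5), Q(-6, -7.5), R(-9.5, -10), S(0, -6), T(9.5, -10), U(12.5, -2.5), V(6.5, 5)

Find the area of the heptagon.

Apply the shoelace (surveyor's) formula: 2A = Σ (x_i·y_{i+1} − x_{i+1}·y_i), indices taken mod 7.
Σ = (60) + (-11.25) + (57) + (57) + (101.25) + (78.75) + (52.5) = 395.25
Area = |Σ|/2 = 197.625.

197.625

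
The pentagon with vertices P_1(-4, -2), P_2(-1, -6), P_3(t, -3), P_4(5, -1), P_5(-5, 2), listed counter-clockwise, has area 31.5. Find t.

The doubled signed area Σ (x_i y_{i+1} − x_{i+1} y_i) is linear in t.
With t=0 it equals 63; the coefficient of t is 5 (from the two edges through P_3).
So 5·t + 63 = 2·31.5 = 63 ⇒ t = 0.

0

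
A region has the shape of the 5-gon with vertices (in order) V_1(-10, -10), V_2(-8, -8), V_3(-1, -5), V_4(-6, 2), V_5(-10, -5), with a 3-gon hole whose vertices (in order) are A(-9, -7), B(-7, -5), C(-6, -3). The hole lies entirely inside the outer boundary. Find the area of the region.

49

Outer boundary:
Σ = (0) + (32) + (-32) + (50) + (50) = 100
Area = |Σ|/2 = 50.
Hole:
Cross-terms: -4, -9, 15  ⇒  Σ = 2
Area = |Σ|/2 = 1.
Net area = 50 − 1 = 49.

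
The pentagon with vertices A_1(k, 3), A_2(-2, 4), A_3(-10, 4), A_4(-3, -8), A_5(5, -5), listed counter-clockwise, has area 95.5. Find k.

The doubled signed area Σ (x_i y_{i+1} − x_{i+1} y_i) is linear in k.
With k=0 it equals 200; the coefficient of k is 9 (from the two edges through A_1).
So 9·k + 200 = 2·95.5 = 191 ⇒ k = -1.

-1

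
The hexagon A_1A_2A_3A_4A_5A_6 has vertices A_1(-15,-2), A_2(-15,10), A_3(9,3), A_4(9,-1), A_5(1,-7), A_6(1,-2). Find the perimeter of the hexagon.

|A_1A_2| = √((0)² + (12)²) = √144 = 12
|A_2A_3| = √((24)² + (-7)²) = √625 = 25
|A_3A_4| = √((0)² + (-4)²) = √16 = 4
|A_4A_5| = √((-8)² + (-6)²) = √100 = 10
|A_5A_6| = √((0)² + (5)²) = √25 = 5
|A_6A_1| = √((-16)² + (0)²) = √256 = 16
Perimeter = 12 + 25 + 4 + 10 + 5 + 16 = 72.

72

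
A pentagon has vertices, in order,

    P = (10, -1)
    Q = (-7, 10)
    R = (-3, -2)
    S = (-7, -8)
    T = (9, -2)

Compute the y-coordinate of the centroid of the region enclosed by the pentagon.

49/183

Apply Gauss's area formula. First the cross-terms c_i = x_i·y_{i+1} − x_{i+1}·y_i:
  93, 44, 10, 86, 11  ⇒  2A = 244, A = 122.
Then Σ (y_i + y_{i+1})·c_i = 196, so ȳ = 196 / (6·122) = 49/183.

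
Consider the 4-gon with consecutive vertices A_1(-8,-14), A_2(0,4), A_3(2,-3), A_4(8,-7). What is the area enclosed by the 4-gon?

99

Σ = (-32) + (-8) + (10) + (-168) = -198
Area = |Σ|/2 = 99.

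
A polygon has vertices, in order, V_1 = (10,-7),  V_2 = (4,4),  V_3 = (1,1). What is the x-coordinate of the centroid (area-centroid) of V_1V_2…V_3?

5

Apply Gauss's area formula. First the cross-terms c_i = x_i·y_{i+1} − x_{i+1}·y_i:
  68, 0, -17  ⇒  2A = 51, A = 25.5.
Then Σ (x_i + x_{i+1})·c_i = 765, so x̄ = 765 / (6·25.5) = 5.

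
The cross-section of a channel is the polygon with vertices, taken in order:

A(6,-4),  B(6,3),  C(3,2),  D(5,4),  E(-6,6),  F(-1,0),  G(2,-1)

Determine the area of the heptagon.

Σ = (42) + (3) + (2) + (54) + (6) + (1) + (-2) = 106
Area = |Σ|/2 = 53.

53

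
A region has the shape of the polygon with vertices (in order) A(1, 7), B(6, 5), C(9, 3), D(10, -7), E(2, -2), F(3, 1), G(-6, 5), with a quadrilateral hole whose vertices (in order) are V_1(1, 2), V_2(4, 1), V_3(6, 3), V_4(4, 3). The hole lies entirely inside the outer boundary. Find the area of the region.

85.5

Outer boundary:
Apply the surveyor's formula: 2A = Σ (x_i·y_{i+1} − x_{i+1}·y_i), indices taken mod 7.
Σ = (-37) + (-27) + (-93) + (-6) + (8) + (21) + (-47) = -181
Area = |Σ|/2 = 90.5.
Hole:
Cross-terms: -7, 6, 6, 5  ⇒  Σ = 10
Area = |Σ|/2 = 5.
Net area = 90.5 − 5 = 85.5.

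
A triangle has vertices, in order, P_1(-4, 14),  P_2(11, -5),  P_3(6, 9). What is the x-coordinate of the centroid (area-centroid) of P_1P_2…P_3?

Apply Gauss's area formula. First the cross-terms c_i = x_i·y_{i+1} − x_{i+1}·y_i:
  -134, 129, 120  ⇒  2A = 115, A = 57.5.
Then Σ (x_i + x_{i+1})·c_i = 1495, so x̄ = 1495 / (6·57.5) = 13/3.

13/3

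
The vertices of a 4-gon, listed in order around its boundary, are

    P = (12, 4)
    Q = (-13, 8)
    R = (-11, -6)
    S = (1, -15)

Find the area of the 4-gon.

334.5

Apply the shoelace (surveyor's) formula: 2A = Σ (x_i·y_{i+1} − x_{i+1}·y_i), indices taken mod 4.
Σ = (148) + (166) + (171) + (184) = 669
Area = |Σ|/2 = 334.5.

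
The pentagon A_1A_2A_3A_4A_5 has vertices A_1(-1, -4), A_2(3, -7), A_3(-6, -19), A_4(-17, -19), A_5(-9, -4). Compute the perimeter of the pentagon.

|A_1A_2| = √((4)² + (-3)²) = √25 = 5
|A_2A_3| = √((-9)² + (-12)²) = √225 = 15
|A_3A_4| = √((-11)² + (0)²) = √121 = 11
|A_4A_5| = √((8)² + (15)²) = √289 = 17
|A_5A_1| = √((8)² + (0)²) = √64 = 8
Perimeter = 5 + 15 + 11 + 17 + 8 = 56.

56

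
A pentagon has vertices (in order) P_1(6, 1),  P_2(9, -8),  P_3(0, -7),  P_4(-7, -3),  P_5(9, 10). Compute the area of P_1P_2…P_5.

131.5

Apply Gauss's area formula: 2A = Σ (x_i·y_{i+1} − x_{i+1}·y_i), indices taken mod 5.
P_1→P_2: (6)(-8) − (9)(1) = -57
P_2→P_3: (9)(-7) − (0)(-8) = -63
P_3→P_4: (0)(-3) − (-7)(-7) = -49
P_4→P_5: (-7)(10) − (9)(-3) = -43
P_5→P_1: (9)(1) − (6)(10) = -51
Σ = -263
Area = |Σ|/2 = 131.5.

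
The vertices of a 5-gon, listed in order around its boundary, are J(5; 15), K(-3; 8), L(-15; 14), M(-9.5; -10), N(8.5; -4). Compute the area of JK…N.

Σ = (85) + (78) + (283) + (123) + (147.5) = 716.5
Area = |Σ|/2 = 358.25.

358.25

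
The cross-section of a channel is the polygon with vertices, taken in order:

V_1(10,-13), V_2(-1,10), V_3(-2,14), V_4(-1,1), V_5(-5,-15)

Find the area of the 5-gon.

170

Apply the surveyor's formula: 2A = Σ (x_i·y_{i+1} − x_{i+1}·y_i), indices taken mod 5.
V_1→V_2: (10)(10) − (-1)(-13) = 87
V_2→V_3: (-1)(14) − (-2)(10) = 6
V_3→V_4: (-2)(1) − (-1)(14) = 12
V_4→V_5: (-1)(-15) − (-5)(1) = 20
V_5→V_1: (-5)(-13) − (10)(-15) = 215
Σ = 340
Area = |Σ|/2 = 170.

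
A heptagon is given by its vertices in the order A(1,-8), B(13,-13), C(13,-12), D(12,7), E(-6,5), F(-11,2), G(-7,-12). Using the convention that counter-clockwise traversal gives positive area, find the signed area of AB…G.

Σ = (91) + (13) + (235) + (102) + (43) + (146) + (68) = 698
Signed area = Σ/2 = 349 (positive ⇒ counter-clockwise traversal).

349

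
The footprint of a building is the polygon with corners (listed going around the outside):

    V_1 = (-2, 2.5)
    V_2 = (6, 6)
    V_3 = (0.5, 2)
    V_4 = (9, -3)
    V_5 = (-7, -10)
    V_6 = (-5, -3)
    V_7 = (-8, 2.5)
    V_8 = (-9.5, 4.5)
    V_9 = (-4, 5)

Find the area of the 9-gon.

Cross-terms: -27, 9, -19.5, -111, -29, -36.5, -12.25, -29.5, 0  ⇒  Σ = -255.75
Area = |Σ|/2 = 127.875.

127.875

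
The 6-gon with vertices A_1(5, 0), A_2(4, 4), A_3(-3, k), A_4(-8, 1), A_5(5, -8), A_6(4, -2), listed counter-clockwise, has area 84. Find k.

Write out the shoelace sum; only the two edges meeting at A_3 involve k:
2·Area = [(4·k − (-3)·4) + ((-3)·1 − (-8)·k)] + 111
       = 12·k + 120 = 168
⇒ k = 4.

4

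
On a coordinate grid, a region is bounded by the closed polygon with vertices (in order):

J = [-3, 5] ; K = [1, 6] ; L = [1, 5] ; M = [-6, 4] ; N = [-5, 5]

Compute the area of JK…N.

Cross-terms: -23, -1, 34, -10, -10  ⇒  Σ = -10
Area = |Σ|/2 = 5.

5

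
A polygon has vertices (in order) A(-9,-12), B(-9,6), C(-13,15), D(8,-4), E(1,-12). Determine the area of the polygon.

249.5

Apply the surveyor's formula: 2A = Σ (x_i·y_{i+1} − x_{i+1}·y_i), indices taken mod 5.
Σ = (-162) + (-57) + (-68) + (-92) + (-120) = -499
Area = |Σ|/2 = 249.5.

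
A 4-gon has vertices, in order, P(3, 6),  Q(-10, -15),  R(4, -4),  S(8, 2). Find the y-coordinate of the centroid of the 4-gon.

Apply the shoelace formula. First the cross-terms c_i = x_i·y_{i+1} − x_{i+1}·y_i:
  15, 100, 40, 42  ⇒  2A = 197, A = 98.5.
Then Σ (y_i + y_{i+1})·c_i = -1779, so ȳ = -1779 / (6·98.5) = -593/197.

-593/197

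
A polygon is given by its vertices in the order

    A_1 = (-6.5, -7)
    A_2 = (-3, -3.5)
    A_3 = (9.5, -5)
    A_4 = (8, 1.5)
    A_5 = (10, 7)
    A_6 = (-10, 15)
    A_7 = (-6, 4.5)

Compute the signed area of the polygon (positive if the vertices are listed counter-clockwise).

Apply the surveyor's formula: 2A = Σ (x_i·y_{i+1} − x_{i+1}·y_i), indices taken mod 7.
A_1→A_2: (-6.5)(-3.5) − (-3)(-7) = 1.75
A_2→A_3: (-3)(-5) − (9.5)(-3.5) = 48.25
A_3→A_4: (9.5)(1.5) − (8)(-5) = 54.25
A_4→A_5: (8)(7) − (10)(1.5) = 41
A_5→A_6: (10)(15) − (-10)(7) = 220
A_6→A_7: (-10)(4.5) − (-6)(15) = 45
A_7→A_1: (-6)(-7) − (-6.5)(4.5) = 71.25
Σ = 481.5
Signed area = Σ/2 = 240.75 (positive ⇒ counter-clockwise traversal).

240.75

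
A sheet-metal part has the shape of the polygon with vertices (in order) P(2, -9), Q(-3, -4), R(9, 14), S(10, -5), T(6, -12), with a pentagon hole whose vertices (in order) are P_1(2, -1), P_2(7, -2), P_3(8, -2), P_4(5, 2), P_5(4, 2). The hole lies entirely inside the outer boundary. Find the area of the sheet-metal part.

Outer boundary:
Apply Gauss's area formula: 2A = Σ (x_i·y_{i+1} − x_{i+1}·y_i), indices taken mod 5.
Σ = (-35) + (-6) + (-185) + (-90) + (-30) = -346
Area = |Σ|/2 = 173.
Hole:
Apply Gauss's area formula: 2A = Σ (x_i·y_{i+1} − x_{i+1}·y_i), indices taken mod 5.
Σ = (3) + (2) + (26) + (2) + (-8) = 25
Area = |Σ|/2 = 12.5.
Net area = 173 − 12.5 = 160.5.

160.5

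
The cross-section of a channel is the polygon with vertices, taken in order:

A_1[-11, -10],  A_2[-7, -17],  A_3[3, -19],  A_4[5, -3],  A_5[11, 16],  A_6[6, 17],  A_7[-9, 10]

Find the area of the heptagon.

502

Σ = (117) + (184) + (86) + (113) + (91) + (213) + (200) = 1004
Area = |Σ|/2 = 502.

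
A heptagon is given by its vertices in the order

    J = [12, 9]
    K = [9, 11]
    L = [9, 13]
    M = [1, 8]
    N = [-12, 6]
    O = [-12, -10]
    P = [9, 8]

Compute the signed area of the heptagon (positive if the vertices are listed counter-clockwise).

Apply Gauss's area formula: 2A = Σ (x_i·y_{i+1} − x_{i+1}·y_i), indices taken mod 7.
Σ = (51) + (18) + (59) + (102) + (192) + (-6) + (-15) = 401
Signed area = Σ/2 = 200.5 (positive ⇒ counter-clockwise traversal).

200.5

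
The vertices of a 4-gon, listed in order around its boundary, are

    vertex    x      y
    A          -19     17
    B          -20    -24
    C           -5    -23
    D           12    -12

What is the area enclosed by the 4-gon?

Apply the shoelace formula: 2A = Σ (x_i·y_{i+1} − x_{i+1}·y_i), indices taken mod 4.
Cross-terms: 796, 340, 336, -24  ⇒  Σ = 1448
Area = |Σ|/2 = 724.

724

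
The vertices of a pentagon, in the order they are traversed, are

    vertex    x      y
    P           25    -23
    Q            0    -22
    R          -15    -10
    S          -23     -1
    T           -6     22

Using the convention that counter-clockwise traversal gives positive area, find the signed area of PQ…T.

-1009.5

P→Q: (25)(-22) − (0)(-23) = -550
Q→R: (0)(-10) − (-15)(-22) = -330
R→S: (-15)(-1) − (-23)(-10) = -215
S→T: (-23)(22) − (-6)(-1) = -512
T→P: (-6)(-23) − (25)(22) = -412
Σ = -2019
Signed area = Σ/2 = -1009.5 (negative ⇒ clockwise traversal).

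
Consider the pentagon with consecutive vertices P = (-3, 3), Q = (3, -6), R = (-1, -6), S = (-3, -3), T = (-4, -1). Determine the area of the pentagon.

Σ = (9) + (-24) + (-15) + (-9) + (-15) = -54
Area = |Σ|/2 = 27.

27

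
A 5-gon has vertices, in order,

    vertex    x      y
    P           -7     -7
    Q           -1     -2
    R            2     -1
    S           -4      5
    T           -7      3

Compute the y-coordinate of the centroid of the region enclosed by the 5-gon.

Apply the shoelace (surveyor's) formula. First the cross-terms c_i = x_i·y_{i+1} − x_{i+1}·y_i:
  7, 5, 6, 23, 70  ⇒  2A = 111, A = 55.5.
Then Σ (y_i + y_{i+1})·c_i = -150, so ȳ = -150 / (6·55.5) = -50/111.

-50/111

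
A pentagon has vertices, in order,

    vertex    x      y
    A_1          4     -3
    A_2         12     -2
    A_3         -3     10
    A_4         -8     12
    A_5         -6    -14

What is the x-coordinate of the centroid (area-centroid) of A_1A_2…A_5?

Apply the shoelace (surveyor's) formula. First the cross-terms c_i = x_i·y_{i+1} − x_{i+1}·y_i:
  28, 114, 44, 184, 74  ⇒  2A = 444, A = 222.
Then Σ (x_i + x_{i+1})·c_i = -1734, so x̄ = -1734 / (6·222) = -289/222.

-289/222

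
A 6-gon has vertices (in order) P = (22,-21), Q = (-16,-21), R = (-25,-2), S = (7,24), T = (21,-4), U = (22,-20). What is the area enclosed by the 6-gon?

1381.5

Cross-terms: -798, -493, -586, -532, -332, -22  ⇒  Σ = -2763
Area = |Σ|/2 = 1381.5.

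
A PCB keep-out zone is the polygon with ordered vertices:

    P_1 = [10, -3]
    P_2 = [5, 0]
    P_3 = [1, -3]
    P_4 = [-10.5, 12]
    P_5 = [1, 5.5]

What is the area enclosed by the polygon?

Σ = (15) + (-15) + (-19.5) + (-69.75) + (-58) = -147.25
Area = |Σ|/2 = 73.625.

73.625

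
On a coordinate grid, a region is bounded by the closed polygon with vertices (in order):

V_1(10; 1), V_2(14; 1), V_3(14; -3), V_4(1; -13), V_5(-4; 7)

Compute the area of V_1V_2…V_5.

Apply the shoelace (surveyor's) formula: 2A = Σ (x_i·y_{i+1} − x_{i+1}·y_i), indices taken mod 5.
Σ = (-4) + (-56) + (-179) + (-45) + (-74) = -358
Area = |Σ|/2 = 179.

179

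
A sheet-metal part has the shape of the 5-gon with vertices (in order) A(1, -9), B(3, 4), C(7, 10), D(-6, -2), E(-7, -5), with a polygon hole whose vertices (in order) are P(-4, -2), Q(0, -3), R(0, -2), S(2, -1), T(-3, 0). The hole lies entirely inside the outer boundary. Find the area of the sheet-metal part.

Outer boundary:
Apply Gauss's area formula: 2A = Σ (x_i·y_{i+1} − x_{i+1}·y_i), indices taken mod 5.
Σ = (31) + (2) + (46) + (16) + (68) = 163
Area = |Σ|/2 = 81.5.
Hole:
Σ = (12) + (0) + (4) + (-3) + (6) = 19
Area = |Σ|/2 = 9.5.
Net area = 81.5 − 9.5 = 72.

72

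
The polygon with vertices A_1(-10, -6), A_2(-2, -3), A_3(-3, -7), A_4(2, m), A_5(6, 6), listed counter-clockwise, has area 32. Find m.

1

Write out the shoelace sum; only the two edges meeting at A_4 involve m:
2·Area = [((-3)·m − 2·(-7)) + (2·6 − 6·m)] + 47
       = -9·m + 73 = 64
⇒ m = 1.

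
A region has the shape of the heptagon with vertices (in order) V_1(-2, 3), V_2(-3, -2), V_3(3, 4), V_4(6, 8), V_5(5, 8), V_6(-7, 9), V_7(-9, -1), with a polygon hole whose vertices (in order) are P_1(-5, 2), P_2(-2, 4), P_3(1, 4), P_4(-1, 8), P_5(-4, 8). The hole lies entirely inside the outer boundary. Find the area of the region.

Outer boundary:
Σ = (13) + (-6) + (0) + (8) + (101) + (88) + (-29) = 175
Area = |Σ|/2 = 87.5.
Hole:
Apply the surveyor's formula: 2A = Σ (x_i·y_{i+1} − x_{i+1}·y_i), indices taken mod 5.
Cross-terms: -16, -12, 12, 24, 32  ⇒  Σ = 40
Area = |Σ|/2 = 20.
Net area = 87.5 − 20 = 67.5.

67.5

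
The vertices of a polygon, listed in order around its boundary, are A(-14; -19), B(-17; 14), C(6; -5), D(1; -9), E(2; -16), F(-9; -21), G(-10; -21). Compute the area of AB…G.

438

Σ = (-519) + (1) + (-49) + (2) + (-186) + (-21) + (-104) = -876
Area = |Σ|/2 = 438.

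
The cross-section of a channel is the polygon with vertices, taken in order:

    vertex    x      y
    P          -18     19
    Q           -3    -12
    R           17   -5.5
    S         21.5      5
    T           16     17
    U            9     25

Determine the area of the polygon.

925.125

Σ = (273) + (220.5) + (203.25) + (285.5) + (247) + (621) = 1850.25
Area = |Σ|/2 = 925.125.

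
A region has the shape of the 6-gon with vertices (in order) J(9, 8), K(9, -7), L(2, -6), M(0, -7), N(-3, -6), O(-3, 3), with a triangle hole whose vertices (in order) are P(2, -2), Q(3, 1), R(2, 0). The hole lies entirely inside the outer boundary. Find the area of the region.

143

Outer boundary:
Apply Gauss's area formula: 2A = Σ (x_i·y_{i+1} − x_{i+1}·y_i), indices taken mod 6.
J→K: (9)(-7) − (9)(8) = -135
K→L: (9)(-6) − (2)(-7) = -40
L→M: (2)(-7) − (0)(-6) = -14
M→N: (0)(-6) − (-3)(-7) = -21
N→O: (-3)(3) − (-3)(-6) = -27
O→J: (-3)(8) − (9)(3) = -51
Σ = -288
Area = |Σ|/2 = 144.
Hole:
P→Q: (2)(1) − (3)(-2) = 8
Q→R: (3)(0) − (2)(1) = -2
R→P: (2)(-2) − (2)(0) = -4
Σ = 2
Area = |Σ|/2 = 1.
Net area = 144 − 1 = 143.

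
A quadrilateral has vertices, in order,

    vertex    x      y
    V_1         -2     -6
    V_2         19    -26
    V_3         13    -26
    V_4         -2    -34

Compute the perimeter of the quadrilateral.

|V_1V_2| = √((21)² + (-20)²) = √841 = 29
|V_2V_3| = √((-6)² + (0)²) = √36 = 6
|V_3V_4| = √((-15)² + (-8)²) = √289 = 17
|V_4V_1| = √((0)² + (28)²) = √784 = 28
Perimeter = 29 + 6 + 17 + 28 = 80.

80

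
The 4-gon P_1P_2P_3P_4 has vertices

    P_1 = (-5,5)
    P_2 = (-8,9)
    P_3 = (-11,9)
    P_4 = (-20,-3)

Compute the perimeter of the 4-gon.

|P_1P_2| = √((-3)² + (4)²) = √25 = 5
|P_2P_3| = √((-3)² + (0)²) = √9 = 3
|P_3P_4| = √((-9)² + (-12)²) = √225 = 15
|P_4P_1| = √((15)² + (8)²) = √289 = 17
Perimeter = 5 + 3 + 15 + 17 = 40.

40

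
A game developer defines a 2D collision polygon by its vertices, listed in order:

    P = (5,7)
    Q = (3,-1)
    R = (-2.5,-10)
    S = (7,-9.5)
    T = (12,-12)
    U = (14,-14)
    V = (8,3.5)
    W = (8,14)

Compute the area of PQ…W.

148.125

Apply Gauss's area formula: 2A = Σ (x_i·y_{i+1} − x_{i+1}·y_i), indices taken mod 8.
Cross-terms: -26, -32.5, 93.75, 30, 0, 161, 84, -14  ⇒  Σ = 296.25
Area = |Σ|/2 = 148.125.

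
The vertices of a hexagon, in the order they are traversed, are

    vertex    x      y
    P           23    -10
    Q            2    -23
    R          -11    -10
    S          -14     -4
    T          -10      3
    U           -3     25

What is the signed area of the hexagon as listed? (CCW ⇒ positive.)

-873

Apply the shoelace formula: 2A = Σ (x_i·y_{i+1} − x_{i+1}·y_i), indices taken mod 6.
Cross-terms: -509, -273, -96, -82, -241, -545  ⇒  Σ = -1746
Signed area = Σ/2 = -873 (negative ⇒ clockwise traversal).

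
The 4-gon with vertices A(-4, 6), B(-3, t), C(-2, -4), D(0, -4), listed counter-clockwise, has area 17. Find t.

Write out the shoelace sum; only the two edges meeting at B involve t:
2·Area = [((-4)·t − (-3)·6) + ((-3)·(-4) − (-2)·t)] + -8
       = -2·t + 22 = 34
⇒ t = -6.

-6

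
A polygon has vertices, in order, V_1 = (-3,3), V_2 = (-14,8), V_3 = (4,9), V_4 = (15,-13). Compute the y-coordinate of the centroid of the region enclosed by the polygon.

200/107

Apply the surveyor's formula. First the cross-terms c_i = x_i·y_{i+1} − x_{i+1}·y_i:
  18, -158, -187, 6  ⇒  2A = -321, A = -160.5.
Then Σ (y_i + y_{i+1})·c_i = -1800, so ȳ = -1800 / (6·(-160.5)) = 200/107.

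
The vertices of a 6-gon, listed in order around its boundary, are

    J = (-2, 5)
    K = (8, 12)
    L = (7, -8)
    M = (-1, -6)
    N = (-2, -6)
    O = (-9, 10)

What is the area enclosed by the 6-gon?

J→K: (-2)(12) − (8)(5) = -64
K→L: (8)(-8) − (7)(12) = -148
L→M: (7)(-6) − (-1)(-8) = -50
M→N: (-1)(-6) − (-2)(-6) = -6
N→O: (-2)(10) − (-9)(-6) = -74
O→J: (-9)(5) − (-2)(10) = -25
Σ = -367
Area = |Σ|/2 = 183.5.

183.5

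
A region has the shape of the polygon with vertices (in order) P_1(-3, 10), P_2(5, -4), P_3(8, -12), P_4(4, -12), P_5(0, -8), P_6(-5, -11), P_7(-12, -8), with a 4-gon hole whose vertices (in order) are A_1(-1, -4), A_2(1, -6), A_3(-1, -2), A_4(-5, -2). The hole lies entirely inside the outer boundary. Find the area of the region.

Outer boundary:
P_1→P_2: (-3)(-4) − (5)(10) = -38
P_2→P_3: (5)(-12) − (8)(-4) = -28
P_3→P_4: (8)(-12) − (4)(-12) = -48
P_4→P_5: (4)(-8) − (0)(-12) = -32
P_5→P_6: (0)(-11) − (-5)(-8) = -40
P_6→P_7: (-5)(-8) − (-12)(-11) = -92
P_7→P_1: (-12)(10) − (-3)(-8) = -144
Σ = -422
Area = |Σ|/2 = 211.
Hole:
Apply the shoelace formula: 2A = Σ (x_i·y_{i+1} − x_{i+1}·y_i), indices taken mod 4.
Σ = (10) + (-8) + (-8) + (18) = 12
Area = |Σ|/2 = 6.
Net area = 211 − 6 = 205.

205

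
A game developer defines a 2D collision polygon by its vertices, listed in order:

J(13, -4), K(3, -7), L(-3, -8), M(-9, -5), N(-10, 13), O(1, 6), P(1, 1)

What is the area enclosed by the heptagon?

Apply the surveyor's formula: 2A = Σ (x_i·y_{i+1} − x_{i+1}·y_i), indices taken mod 7.
Σ = (-79) + (-45) + (-57) + (-167) + (-73) + (-5) + (-17) = -443
Area = |Σ|/2 = 221.5.

221.5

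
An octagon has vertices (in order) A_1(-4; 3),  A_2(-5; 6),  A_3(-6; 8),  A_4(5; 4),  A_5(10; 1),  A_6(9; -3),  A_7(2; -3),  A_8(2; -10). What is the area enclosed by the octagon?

110

Apply Gauss's area formula: 2A = Σ (x_i·y_{i+1} − x_{i+1}·y_i), indices taken mod 8.
Cross-terms: -9, -4, -64, -35, -39, -21, -14, -34  ⇒  Σ = -220
Area = |Σ|/2 = 110.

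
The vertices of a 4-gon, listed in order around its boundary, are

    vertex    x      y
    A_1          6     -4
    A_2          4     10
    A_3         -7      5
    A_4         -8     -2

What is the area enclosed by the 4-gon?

Apply the surveyor's formula: 2A = Σ (x_i·y_{i+1} − x_{i+1}·y_i), indices taken mod 4.
Σ = (76) + (90) + (54) + (44) = 264
Area = |Σ|/2 = 132.

132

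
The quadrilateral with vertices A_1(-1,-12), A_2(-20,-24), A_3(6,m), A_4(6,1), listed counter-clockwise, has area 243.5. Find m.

-24

Write out the shoelace sum; only the two edges meeting at A_3 involve m:
2·Area = [((-20)·m − 6·(-24)) + (6·1 − 6·m)] + -287
       = -26·m + -137 = 487
⇒ m = -24.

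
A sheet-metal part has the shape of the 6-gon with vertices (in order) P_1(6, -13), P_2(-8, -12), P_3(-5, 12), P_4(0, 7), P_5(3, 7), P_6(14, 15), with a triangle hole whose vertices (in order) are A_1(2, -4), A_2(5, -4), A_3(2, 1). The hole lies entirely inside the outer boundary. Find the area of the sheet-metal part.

Outer boundary:
Apply the shoelace formula: 2A = Σ (x_i·y_{i+1} − x_{i+1}·y_i), indices taken mod 6.
Σ = (-176) + (-156) + (-35) + (-21) + (-53) + (-272) = -713
Area = |Σ|/2 = 356.5.
Hole:
Apply the surveyor's formula: 2A = Σ (x_i·y_{i+1} − x_{i+1}·y_i), indices taken mod 3.
A_1→A_2: (2)(-4) − (5)(-4) = 12
A_2→A_3: (5)(1) − (2)(-4) = 13
A_3→A_1: (2)(-4) − (2)(1) = -10
Σ = 15
Area = |Σ|/2 = 7.5.
Net area = 356.5 − 7.5 = 349.

349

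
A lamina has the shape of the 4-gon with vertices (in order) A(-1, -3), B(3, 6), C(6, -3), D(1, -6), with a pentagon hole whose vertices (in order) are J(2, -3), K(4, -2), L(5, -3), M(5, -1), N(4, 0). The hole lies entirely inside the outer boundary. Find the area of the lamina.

38

Outer boundary:
Apply Gauss's area formula: 2A = Σ (x_i·y_{i+1} − x_{i+1}·y_i), indices taken mod 4.
Σ = (3) + (-45) + (-33) + (-9) = -84
Area = |Σ|/2 = 42.
Hole:
Apply the shoelace (surveyor's) formula: 2A = Σ (x_i·y_{i+1} − x_{i+1}·y_i), indices taken mod 5.
Cross-terms: 8, -2, 10, 4, -12  ⇒  Σ = 8
Area = |Σ|/2 = 4.
Net area = 42 − 4 = 38.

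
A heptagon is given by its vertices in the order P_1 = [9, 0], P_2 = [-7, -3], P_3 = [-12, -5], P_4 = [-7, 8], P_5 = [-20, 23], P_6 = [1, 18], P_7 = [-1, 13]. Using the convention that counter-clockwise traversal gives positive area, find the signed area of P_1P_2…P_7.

-314.5

Cross-terms: -27, -1, -131, -1, -383, 31, -117  ⇒  Σ = -629
Signed area = Σ/2 = -314.5 (negative ⇒ clockwise traversal).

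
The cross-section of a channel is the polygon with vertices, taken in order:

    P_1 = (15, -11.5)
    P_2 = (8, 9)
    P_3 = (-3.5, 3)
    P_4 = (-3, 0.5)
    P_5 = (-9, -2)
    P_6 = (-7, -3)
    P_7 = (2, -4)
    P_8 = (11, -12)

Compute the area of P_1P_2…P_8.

210.375

Σ = (227) + (55.5) + (7.25) + (10.5) + (13) + (34) + (20) + (53.5) = 420.75
Area = |Σ|/2 = 210.375.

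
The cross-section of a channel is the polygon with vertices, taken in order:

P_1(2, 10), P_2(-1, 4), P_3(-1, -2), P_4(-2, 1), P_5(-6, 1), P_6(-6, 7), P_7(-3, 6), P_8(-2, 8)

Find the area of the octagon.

Apply the shoelace (surveyor's) formula: 2A = Σ (x_i·y_{i+1} − x_{i+1}·y_i), indices taken mod 8.
Σ = (18) + (6) + (-5) + (4) + (-36) + (-15) + (-12) + (-36) = -76
Area = |Σ|/2 = 38.

38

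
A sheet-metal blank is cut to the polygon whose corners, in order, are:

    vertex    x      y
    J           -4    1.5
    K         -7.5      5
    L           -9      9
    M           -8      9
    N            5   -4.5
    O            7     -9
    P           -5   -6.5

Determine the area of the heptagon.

93.375

Σ = (-8.75) + (-22.5) + (-9) + (-9) + (-13.5) + (-90.5) + (-33.5) = -186.75
Area = |Σ|/2 = 93.375.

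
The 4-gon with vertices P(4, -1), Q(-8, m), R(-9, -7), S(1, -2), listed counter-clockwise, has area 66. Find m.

The doubled signed area Σ (x_i y_{i+1} − x_{i+1} y_i) is linear in m.
With m=0 it equals 80; the coefficient of m is 13 (from the two edges through Q).
So 13·m + 80 = 2·66 = 132 ⇒ m = 4.

4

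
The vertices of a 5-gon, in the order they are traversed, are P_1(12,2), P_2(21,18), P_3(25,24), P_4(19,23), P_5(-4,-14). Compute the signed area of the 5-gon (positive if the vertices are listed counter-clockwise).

P_1→P_2: (12)(18) − (21)(2) = 174
P_2→P_3: (21)(24) − (25)(18) = 54
P_3→P_4: (25)(23) − (19)(24) = 119
P_4→P_5: (19)(-14) − (-4)(23) = -174
P_5→P_1: (-4)(2) − (12)(-14) = 160
Σ = 333
Signed area = Σ/2 = 166.5 (positive ⇒ counter-clockwise traversal).

166.5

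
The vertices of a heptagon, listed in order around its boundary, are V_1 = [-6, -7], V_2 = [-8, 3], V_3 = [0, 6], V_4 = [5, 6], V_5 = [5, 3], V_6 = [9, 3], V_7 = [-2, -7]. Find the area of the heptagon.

Apply the shoelace (surveyor's) formula: 2A = Σ (x_i·y_{i+1} − x_{i+1}·y_i), indices taken mod 7.
Σ = (-74) + (-48) + (-30) + (-15) + (-12) + (-57) + (-28) = -264
Area = |Σ|/2 = 132.

132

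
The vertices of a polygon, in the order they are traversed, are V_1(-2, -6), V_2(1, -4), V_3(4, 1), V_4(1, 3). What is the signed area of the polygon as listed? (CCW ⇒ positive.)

Cross-terms: 14, 17, 11, 0  ⇒  Σ = 42
Signed area = Σ/2 = 21 (positive ⇒ counter-clockwise traversal).

21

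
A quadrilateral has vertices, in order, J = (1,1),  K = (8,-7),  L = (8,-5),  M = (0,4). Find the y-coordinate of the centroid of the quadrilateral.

Apply Gauss's area formula. First the cross-terms c_i = x_i·y_{i+1} − x_{i+1}·y_i:
  -15, 16, 32, -4  ⇒  2A = 29, A = 14.5.
Then Σ (y_i + y_{i+1})·c_i = -154, so ȳ = -154 / (6·14.5) = -154/87.

-154/87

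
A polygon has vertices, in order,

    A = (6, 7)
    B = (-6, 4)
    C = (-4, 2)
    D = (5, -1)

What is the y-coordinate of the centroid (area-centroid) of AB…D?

22/7

Apply the shoelace formula. First the cross-terms c_i = x_i·y_{i+1} − x_{i+1}·y_i:
  66, 4, -6, 41  ⇒  2A = 105, A = 52.5.
Then Σ (y_i + y_{i+1})·c_i = 990, so ȳ = 990 / (6·52.5) = 22/7.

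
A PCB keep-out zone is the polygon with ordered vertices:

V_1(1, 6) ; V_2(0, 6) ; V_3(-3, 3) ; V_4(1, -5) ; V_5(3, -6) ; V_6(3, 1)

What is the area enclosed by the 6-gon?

Apply the surveyor's formula: 2A = Σ (x_i·y_{i+1} − x_{i+1}·y_i), indices taken mod 6.
Cross-terms: 6, 18, 12, 9, 21, 17  ⇒  Σ = 83
Area = |Σ|/2 = 41.5.

41.5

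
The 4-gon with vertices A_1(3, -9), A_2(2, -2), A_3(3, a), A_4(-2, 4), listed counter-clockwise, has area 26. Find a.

4

The doubled signed area Σ (x_i y_{i+1} − x_{i+1} y_i) is linear in a.
With a=0 it equals 36; the coefficient of a is 4 (from the two edges through A_3).
So 4·a + 36 = 2·26 = 52 ⇒ a = 4.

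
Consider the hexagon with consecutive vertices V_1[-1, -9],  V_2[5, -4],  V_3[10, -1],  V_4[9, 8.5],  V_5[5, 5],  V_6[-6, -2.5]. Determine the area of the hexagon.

124.75

Cross-terms: 49, 35, 94, 2.5, 17.5, 51.5  ⇒  Σ = 249.5
Area = |Σ|/2 = 124.75.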